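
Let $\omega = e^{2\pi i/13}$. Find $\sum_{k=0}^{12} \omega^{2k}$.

Let ζ = ω^2 = e^(2πi·2/13). Since 13 ∤ 2, ζ ≠ 1.
Sum = Σ_{k=0}^{12} ζ^k = (ζ^13 - 1)/(ζ - 1) = (ω^{2·13} - 1)/(ζ - 1) = (1 - 1)/(ζ - 1) = 0


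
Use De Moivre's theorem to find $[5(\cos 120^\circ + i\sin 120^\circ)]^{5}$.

By De Moivre: z^n = r^n(cos(nθ) + i sin(nθ))
= 5^5(cos(5*120°) + i sin(5*120°))
= 3125(cos 240° + i sin 240°)
= -3125/2 - (3125*sqrt(3)/2)i


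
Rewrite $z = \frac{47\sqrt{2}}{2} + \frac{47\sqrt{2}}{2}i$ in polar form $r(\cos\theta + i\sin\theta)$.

r = |z| = sqrt(a^2 + b^2) = sqrt((47*sqrt(2)/2)^2 + (47*sqrt(2)/2)^2) = sqrt(2209/2 + 2209/2) = sqrt(2209) = 47
θ = arctan(b/a) = arctan(33.234/33.234) (quadrant-adjusted) = 45°
z = 47(cos 45° + i sin 45°)


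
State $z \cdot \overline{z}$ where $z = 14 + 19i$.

z * conjugate(z) = |z|^2 = a^2 + b^2
= 14^2 + 19^2 = 557


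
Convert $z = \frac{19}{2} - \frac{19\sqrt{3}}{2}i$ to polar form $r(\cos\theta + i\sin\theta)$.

r = |z| = sqrt(a^2 + b^2) = sqrt((19/2)^2 + (-19*sqrt(3)/2)^2) = sqrt(361/4 + 1083/4) = sqrt(361) = 19
θ = arctan(b/a) = arctan(-16.4545/9.5) (quadrant-adjusted) = 300°
z = 19(cos 300° + i sin 300°)


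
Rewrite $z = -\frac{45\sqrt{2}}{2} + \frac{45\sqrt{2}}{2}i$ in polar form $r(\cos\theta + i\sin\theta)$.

r = |z| = sqrt(a^2 + b^2) = sqrt((-45*sqrt(2)/2)^2 + (45*sqrt(2)/2)^2) = sqrt(2025/2 + 2025/2) = sqrt(2025) = 45
θ = arctan(b/a) = arctan(31.8198/-31.8198) (quadrant-adjusted) = 135°
z = 45(cos 135° + i sin 135°)


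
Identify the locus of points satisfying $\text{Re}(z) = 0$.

Re(z) = x where z = x + yi; the equation x = 0 is satisfied by all points with that x-coordinate
Locus: Vertical line x = 0


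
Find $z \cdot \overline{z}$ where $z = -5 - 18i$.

z * conjugate(z) = |z|^2 = a^2 + b^2
= (-5)^2 + (-18)^2 = 349


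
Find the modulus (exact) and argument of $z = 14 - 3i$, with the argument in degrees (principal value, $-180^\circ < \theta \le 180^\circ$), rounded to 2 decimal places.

|z| = sqrt(14^2 + (-3)^2) = sqrt(205)
arg(z) = arctan(b/a) = arctan(-3/14) (quadrant-adjusted) = -12.09°


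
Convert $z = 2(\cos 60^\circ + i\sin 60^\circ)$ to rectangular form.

a = r cos θ = 2 * 1/2 = 1
b = r sin θ = 2 * sqrt(3)/2 = sqrt(3)
z = 1 + sqrt(3)i


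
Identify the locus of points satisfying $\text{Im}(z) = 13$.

Im(z) = y where z = x + yi; the equation y = 13 is satisfied by all points with that y-coordinate
Locus: Horizontal line y = 13


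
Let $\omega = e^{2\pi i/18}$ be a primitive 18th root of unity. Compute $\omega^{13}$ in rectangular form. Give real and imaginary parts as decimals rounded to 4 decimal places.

ω^13 = e^(2πi·13/18) = e^(i·13π/9)
= cos(13π/9) + i sin(13π/9)
= -0.1736 - 0.9848i


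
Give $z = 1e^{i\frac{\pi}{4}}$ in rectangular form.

a = r cos θ = 1 * sqrt(2)/2 = sqrt(2)/2
b = r sin θ = 1 * sqrt(2)/2 = sqrt(2)/2
z = sqrt(2)/2 + (sqrt(2)/2)i


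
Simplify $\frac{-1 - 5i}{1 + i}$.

Multiply numerator and denominator by conjugate (1 - i):
= (-1 - 5i)(1 - i) / (1^2 + 1^2)
= (-6 - 4i) / 2
= -3 - 2i


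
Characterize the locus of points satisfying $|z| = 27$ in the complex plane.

|z| = 27 means sqrt(x^2 + y^2) = 27
This is a circle of radius 27 centered at the origin


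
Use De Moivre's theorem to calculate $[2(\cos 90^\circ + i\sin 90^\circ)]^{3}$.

By De Moivre: z^n = r^n(cos(nθ) + i sin(nθ))
= 2^3(cos(3*90°) + i sin(3*90°))
= 8(cos 270° + i sin 270°)
= -8i


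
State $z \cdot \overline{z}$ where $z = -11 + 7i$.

z * conjugate(z) = |z|^2 = a^2 + b^2
= (-11)^2 + 7^2 = 170


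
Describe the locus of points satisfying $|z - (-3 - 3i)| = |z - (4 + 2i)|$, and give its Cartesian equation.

|z - z1| = |z - z2| means z is equidistant from z1 and z2,
i.e. the perpendicular bisector of the segment from (-3, -3) to (4, 2) (midpoint (1/2, -1/2)).
With z = x + yi, square both sides:
(x - (-3))^2 + (y - (-3))^2 = (x - 4)^2 + (y - 2)^2
The x^2 and y^2 terms cancel: 14x + 10y = 20 - 18 = 2
Simplify: 7x + 5y = 1
Locus: Perpendicular bisector of the segment from (-3, -3) to (4, 2): the line 7x + 5y = 1


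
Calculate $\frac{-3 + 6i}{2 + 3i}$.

Multiply numerator and denominator by conjugate (2 - 3i):
= (-3 + 6i)(2 - 3i) / (2^2 + 3^2)
= (12 + 21i) / 13
= 12/13 + (21/13)i


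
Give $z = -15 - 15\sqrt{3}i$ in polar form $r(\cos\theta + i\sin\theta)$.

r = |z| = sqrt(a^2 + b^2) = sqrt((-15)^2 + (-15*sqrt(3))^2) = sqrt(225 + 675) = sqrt(900) = 30
θ = arctan(b/a) = arctan(-25.9808/-15) (quadrant-adjusted) = 240°
z = 30(cos 240° + i sin 240°)


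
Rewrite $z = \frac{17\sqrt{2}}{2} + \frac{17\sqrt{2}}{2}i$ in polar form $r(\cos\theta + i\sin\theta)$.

r = |z| = sqrt(a^2 + b^2) = sqrt((17*sqrt(2)/2)^2 + (17*sqrt(2)/2)^2) = sqrt(289/2 + 289/2) = sqrt(289) = 17
θ = arctan(b/a) = arctan(12.0208/12.0208) (quadrant-adjusted) = 45°
z = 17(cos 45° + i sin 45°)


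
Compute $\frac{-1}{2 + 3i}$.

Multiply numerator and denominator by conjugate (2 - 3i):
= (-1)(2 - 3i) / (2^2 + 3^2)
= (-2 + 3i) / 13
= -2/13 + (3/13)i


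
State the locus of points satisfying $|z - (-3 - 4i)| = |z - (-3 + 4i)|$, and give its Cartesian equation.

|z - z1| = |z - z2| means z is equidistant from z1 and z2,
i.e. the perpendicular bisector of the segment from (-3, -4) to (-3, 4) (midpoint (-3, 0)).
With z = x + yi, square both sides:
(x - (-3))^2 + (y - (-4))^2 = (x - (-3))^2 + (y - 4)^2
The x^2 and y^2 terms cancel: 0x + 16y = 25 - 25 = 0
Simplify: y = 0
Locus: Perpendicular bisector of the segment from (-3, -4) to (-3, 4): the line y = 0


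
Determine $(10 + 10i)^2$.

(a + bi)^2 = a^2 - b^2 + 2abi
= 10^2 - 10^2 + 2*10*10i
= 200i


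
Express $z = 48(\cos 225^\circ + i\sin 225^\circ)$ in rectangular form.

a = r cos θ = 48 * -sqrt(2)/2 = -24*sqrt(2)
b = r sin θ = 48 * -sqrt(2)/2 = -24*sqrt(2)
z = -24*sqrt(2) - 24*sqrt(2)i


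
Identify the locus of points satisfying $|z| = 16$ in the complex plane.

|z| = 16 means sqrt(x^2 + y^2) = 16
This is a circle of radius 16 centered at the origin


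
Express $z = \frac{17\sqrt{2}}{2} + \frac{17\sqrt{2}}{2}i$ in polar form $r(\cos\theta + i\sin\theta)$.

r = |z| = sqrt(a^2 + b^2) = sqrt((17*sqrt(2)/2)^2 + (17*sqrt(2)/2)^2) = sqrt(289/2 + 289/2) = sqrt(289) = 17
θ = arctan(b/a) = arctan(12.0208/12.0208) (quadrant-adjusted) = 45°
z = 17(cos 45° + i sin 45°)


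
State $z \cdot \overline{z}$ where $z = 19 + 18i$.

z * conjugate(z) = |z|^2 = a^2 + b^2
= 19^2 + 18^2 = 685


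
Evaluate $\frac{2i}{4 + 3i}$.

Multiply numerator and denominator by conjugate (4 - 3i):
= (2i)(4 - 3i) / (4^2 + 3^2)
= (6 + 8i) / 25
= 6/25 + (8/25)i


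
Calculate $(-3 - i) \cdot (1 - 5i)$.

(a1*a2 - b1*b2) + (a1*b2 + b1*a2)i
= (-3 - 5) + (15 + (-1))i
= -8 + 14i


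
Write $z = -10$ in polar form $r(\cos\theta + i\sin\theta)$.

r = |z| = sqrt(a^2 + b^2) = sqrt((-10)^2 + (0)^2) = sqrt(100 + 0) = sqrt(100) = 10
b = 0 and a < 0, so z lies on the negative real axis: θ = 180°
z = 10(cos 180° + i sin 180°)


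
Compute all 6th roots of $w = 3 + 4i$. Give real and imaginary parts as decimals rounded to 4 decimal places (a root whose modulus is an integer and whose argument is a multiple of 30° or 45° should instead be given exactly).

|w| = 5, arg(w) ≈ 53.130102°
Root modulus = 5^(1/6) ≈ 1.307660
Root arguments: θ_k = (arg(w) + 360°k)/6 for k = 0, 1, ..., 5
Compute each root as (root modulus)(cos θ_k + i sin θ_k) using full-precision intermediates, then round to 4 decimal places.
Roots: 1.2921 + 0.2013i, 0.4717 + 1.2196i, -0.8204 + 1.0183i, -1.2921 - 0.2013i, -0.4717 - 1.2196i, 0.8204 - 1.0183i


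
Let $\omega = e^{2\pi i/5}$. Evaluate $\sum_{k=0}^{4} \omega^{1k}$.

Let ζ = ω^1 = e^(2πi·1/5). Since 5 ∤ 1, ζ ≠ 1.
Sum = Σ_{k=0}^{4} ζ^k = (ζ^5 - 1)/(ζ - 1) = (ω^{1·5} - 1)/(ζ - 1) = (1 - 1)/(ζ - 1) = 0


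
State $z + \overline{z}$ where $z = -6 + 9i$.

z + conjugate(z) = (a + bi) + (a - bi) = 2a
= 2 * (-6) = -12


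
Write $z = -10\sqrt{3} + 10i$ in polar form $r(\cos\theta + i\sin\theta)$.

r = |z| = sqrt(a^2 + b^2) = sqrt((-10*sqrt(3))^2 + (10)^2) = sqrt(300 + 100) = sqrt(400) = 20
θ = arctan(b/a) = arctan(10/-17.3205) (quadrant-adjusted) = 150°
z = 20(cos 150° + i sin 150°)


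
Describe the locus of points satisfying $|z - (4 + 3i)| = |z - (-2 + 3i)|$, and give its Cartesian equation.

|z - z1| = |z - z2| means z is equidistant from z1 and z2,
i.e. the perpendicular bisector of the segment from (4, 3) to (-2, 3) (midpoint (1, 3)).
With z = x + yi, square both sides:
(x - 4)^2 + (y - 3)^2 = (x - (-2))^2 + (y - 3)^2
The x^2 and y^2 terms cancel: -12x + 0y = 13 - 25 = -12
Simplify: x = 1
Locus: Perpendicular bisector of the segment from (4, 3) to (-2, 3): the line x = 1


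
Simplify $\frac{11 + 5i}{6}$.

Divisor is real, so divide each part by 6:
= 11/6 + (5/6)i


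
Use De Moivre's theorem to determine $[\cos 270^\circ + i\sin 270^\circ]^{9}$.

By De Moivre: z^n = r^n(cos(nθ) + i sin(nθ))
= 1^9(cos(9*270°) + i sin(9*270°))
= 1(cos 270° + i sin 270°)
= -i


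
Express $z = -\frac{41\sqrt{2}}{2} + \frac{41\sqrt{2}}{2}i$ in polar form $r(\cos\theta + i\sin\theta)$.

r = |z| = sqrt(a^2 + b^2) = sqrt((-41*sqrt(2)/2)^2 + (41*sqrt(2)/2)^2) = sqrt(1681/2 + 1681/2) = sqrt(1681) = 41
θ = arctan(b/a) = arctan(28.9914/-28.9914) (quadrant-adjusted) = 135°
z = 41(cos 135° + i sin 135°)


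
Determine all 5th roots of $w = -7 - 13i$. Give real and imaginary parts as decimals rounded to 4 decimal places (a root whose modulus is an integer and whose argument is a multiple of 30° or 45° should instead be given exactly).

|w| = sqrt(218) ≈ 14.764823, arg(w) ≈ 241.699244°
Root modulus = sqrt(218)^(1/5) ≈ 1.713348
Root arguments: θ_k = (arg(w) + 360°k)/5 for k = 0, 1, ..., 4
Compute each root as (root modulus)(cos θ_k + i sin θ_k) using full-precision intermediates, then round to 4 decimal places.
Roots: 1.1389 + 1.2800i, -0.8655 + 1.4787i, -1.6738 - 0.3662i, -0.1690 - 1.7050i, 1.5693 - 0.6876i


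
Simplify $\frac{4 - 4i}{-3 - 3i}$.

Multiply numerator and denominator by conjugate (-3 + 3i):
= (4 - 4i)(-3 + 3i) / ((-3)^2 + (-3)^2)
= (24i) / 18
Divide through by 6: (4i) / 3
= 0 + (4/3)i


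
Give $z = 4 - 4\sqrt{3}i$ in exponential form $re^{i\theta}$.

r = |z| = sqrt((4)^2 + (-4*sqrt(3))^2) = sqrt(16 + 48) = sqrt(64) = 8
θ = arctan(b/a) = arctan(-6.9282/4) (quadrant-adjusted) = -60° = -π/3
z = 8e^(-i*π/3)


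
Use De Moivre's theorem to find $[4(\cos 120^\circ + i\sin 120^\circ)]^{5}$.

By De Moivre: z^n = r^n(cos(nθ) + i sin(nθ))
= 4^5(cos(5*120°) + i sin(5*120°))
= 1024(cos 240° + i sin 240°)
= -512 - 512*sqrt(3)i


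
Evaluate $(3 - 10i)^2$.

(a + bi)^2 = a^2 - b^2 + 2abi
= 3^2 - (-10)^2 + 2*3*(-10)i
= -91 - 60i


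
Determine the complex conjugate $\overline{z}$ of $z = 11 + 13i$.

If z = a + bi, then conjugate(z) = a - bi
conjugate(11 + 13i) = 11 - 13i


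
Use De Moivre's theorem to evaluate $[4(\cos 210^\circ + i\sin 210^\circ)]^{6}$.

By De Moivre: z^n = r^n(cos(nθ) + i sin(nθ))
= 4^6(cos(6*210°) + i sin(6*210°))
= 4096(cos 180° + i sin 180°)
= -4096


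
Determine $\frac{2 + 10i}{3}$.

Divisor is real, so divide each part by 3:
= 2/3 + (10/3)i


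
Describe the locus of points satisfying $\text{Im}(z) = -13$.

Im(z) = y where z = x + yi; the equation y = -13 is satisfied by all points with that y-coordinate
Locus: Horizontal line y = -13


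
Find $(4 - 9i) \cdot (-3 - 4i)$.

(a1*a2 - b1*b2) + (a1*b2 + b1*a2)i
= (-12 - 36) + (-16 + 27)i
= -48 + 11i


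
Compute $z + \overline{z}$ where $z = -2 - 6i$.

z + conjugate(z) = (a + bi) + (a - bi) = 2a
= 2 * (-2) = -4


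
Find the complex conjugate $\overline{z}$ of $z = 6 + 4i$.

If z = a + bi, then conjugate(z) = a - bi
conjugate(6 + 4i) = 6 - 4i


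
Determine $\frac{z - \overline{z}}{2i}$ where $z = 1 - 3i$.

z - conjugate(z) = 2bi
(z - conjugate(z))/(2i) = 2bi/(2i) = b = -3


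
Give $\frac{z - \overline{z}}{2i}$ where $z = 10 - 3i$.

z - conjugate(z) = 2bi
(z - conjugate(z))/(2i) = 2bi/(2i) = b = -3


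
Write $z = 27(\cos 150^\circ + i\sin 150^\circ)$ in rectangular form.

a = r cos θ = 27 * -sqrt(3)/2 = -27*sqrt(3)/2
b = r sin θ = 27 * 1/2 = 27/2
z = -27*sqrt(3)/2 + (27/2)i


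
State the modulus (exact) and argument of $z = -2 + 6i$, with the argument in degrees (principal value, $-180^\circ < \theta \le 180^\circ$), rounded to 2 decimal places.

|z| = sqrt((-2)^2 + 6^2) = sqrt(40)
arg(z) = arctan(b/a) = arctan(6/-2) (quadrant-adjusted) = 108.43°


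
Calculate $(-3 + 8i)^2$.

(a + bi)^2 = a^2 - b^2 + 2abi
= (-3)^2 - 8^2 + 2*(-3)*8i
= -55 - 48i


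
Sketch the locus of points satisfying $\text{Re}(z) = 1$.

Re(z) = x where z = x + yi; the equation x = 1 is satisfied by all points with that x-coordinate
Locus: Vertical line x = 1


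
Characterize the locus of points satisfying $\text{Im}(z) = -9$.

Im(z) = y where z = x + yi; the equation y = -9 is satisfied by all points with that y-coordinate
Locus: Horizontal line y = -9


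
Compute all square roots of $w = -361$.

|w| = 361, arg(w) = 180°
Root modulus = 361^(1/2) = 19
Root arguments: θ_k = (180° + 360°k)/2 for k = 0, 1, ..., 1
Roots: 19i, -19i


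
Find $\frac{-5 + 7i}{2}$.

Divisor is real, so divide each part by 2:
= -5/2 + (7/2)i


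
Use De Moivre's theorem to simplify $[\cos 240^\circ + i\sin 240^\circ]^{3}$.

By De Moivre: z^n = r^n(cos(nθ) + i sin(nθ))
= 1^3(cos(3*240°) + i sin(3*240°))
= 1(cos 0° + i sin 0°)
= 1


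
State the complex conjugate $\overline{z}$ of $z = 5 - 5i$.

If z = a + bi, then conjugate(z) = a - bi
conjugate(5 - 5i) = 5 + 5i


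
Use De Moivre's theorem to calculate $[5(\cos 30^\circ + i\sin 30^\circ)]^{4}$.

By De Moivre: z^n = r^n(cos(nθ) + i sin(nθ))
= 5^4(cos(4*30°) + i sin(4*30°))
= 625(cos 120° + i sin 120°)
= -625/2 + (625*sqrt(3)/2)i


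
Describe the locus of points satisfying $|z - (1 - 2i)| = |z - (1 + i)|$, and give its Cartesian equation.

|z - z1| = |z - z2| means z is equidistant from z1 and z2,
i.e. the perpendicular bisector of the segment from (1, -2) to (1, 1) (midpoint (1, -1/2)).
With z = x + yi, square both sides:
(x - 1)^2 + (y - (-2))^2 = (x - 1)^2 + (y - 1)^2
The x^2 and y^2 terms cancel: 0x + 6y = 2 - 5 = -3
Simplify: y = -1/2
Locus: Perpendicular bisector of the segment from (1, -2) to (1, 1): the line y = -1/2


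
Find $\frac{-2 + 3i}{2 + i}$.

Multiply numerator and denominator by conjugate (2 - i):
= (-2 + 3i)(2 - i) / (2^2 + 1^2)
= (-1 + 8i) / 5
= -1/5 + (8/5)i


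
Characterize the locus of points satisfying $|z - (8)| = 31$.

|z - z0| = r describes a circle centered at z0 with radius r
Here z0 = 8 and r = 31
Locus: Circle centered at (8, 0) with radius 31


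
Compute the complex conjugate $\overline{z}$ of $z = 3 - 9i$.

If z = a + bi, then conjugate(z) = a - bi
conjugate(3 - 9i) = 3 + 9i


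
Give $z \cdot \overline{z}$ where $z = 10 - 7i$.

z * conjugate(z) = |z|^2 = a^2 + b^2
= 10^2 + (-7)^2 = 149


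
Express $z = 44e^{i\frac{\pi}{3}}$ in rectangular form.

a = r cos θ = 44 * 1/2 = 22
b = r sin θ = 44 * sqrt(3)/2 = 22*sqrt(3)
z = 22 + 22*sqrt(3)i


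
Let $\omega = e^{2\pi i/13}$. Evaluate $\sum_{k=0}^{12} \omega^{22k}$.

Let ζ = ω^22 = e^(2πi·22/13). Since 13 ∤ 22, ζ ≠ 1.
Sum = Σ_{k=0}^{12} ζ^k = (ζ^13 - 1)/(ζ - 1) = (ω^{22·13} - 1)/(ζ - 1) = (1 - 1)/(ζ - 1) = 0


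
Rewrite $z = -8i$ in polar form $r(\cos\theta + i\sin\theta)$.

r = |z| = sqrt(a^2 + b^2) = sqrt((0)^2 + (-8)^2) = sqrt(0 + 64) = sqrt(64) = 8
a = 0 and b < 0, so z lies on the negative imaginary axis: θ = 270°
z = 8(cos 270° + i sin 270°)


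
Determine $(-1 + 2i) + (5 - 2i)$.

(-1 + 5) + (2 + (-2))i = 4


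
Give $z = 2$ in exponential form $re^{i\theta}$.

r = |z| = sqrt((2)^2 + (0)^2) = sqrt(4 + 0) = sqrt(4) = 2
b = 0 and a > 0, so z lies on the positive real axis: θ = 0
z = 2e^(i*0) = 2


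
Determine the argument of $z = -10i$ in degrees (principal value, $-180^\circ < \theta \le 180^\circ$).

a = 0 and b < 0, so z lies on the negative imaginary axis: θ = -90°


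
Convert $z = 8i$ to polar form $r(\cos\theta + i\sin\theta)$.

r = |z| = sqrt(a^2 + b^2) = sqrt((0)^2 + (8)^2) = sqrt(0 + 64) = sqrt(64) = 8
a = 0 and b > 0, so z lies on the positive imaginary axis: θ = 90°
z = 8(cos 90° + i sin 90°)


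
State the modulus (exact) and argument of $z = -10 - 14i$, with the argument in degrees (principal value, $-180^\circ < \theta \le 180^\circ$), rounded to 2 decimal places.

|z| = sqrt((-10)^2 + (-14)^2) = sqrt(296)
arg(z) = arctan(b/a) = arctan(-14/-10) (quadrant-adjusted) = -125.54°


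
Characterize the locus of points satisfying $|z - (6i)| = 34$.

|z - z0| = r describes a circle centered at z0 with radius r
Here z0 = 6i and r = 34
Locus: Circle centered at (0, 6) with radius 34


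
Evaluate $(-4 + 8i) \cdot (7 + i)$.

(a1*a2 - b1*b2) + (a1*b2 + b1*a2)i
= (-28 - 8) + (-4 + 56)i
= -36 + 52i


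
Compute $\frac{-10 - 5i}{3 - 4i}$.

Multiply numerator and denominator by conjugate (3 + 4i):
= (-10 - 5i)(3 + 4i) / (3^2 + (-4)^2)
= (-10 - 55i) / 25
Divide through by 5: (-2 - 11i) / 5
= -2/5 - (11/5)i


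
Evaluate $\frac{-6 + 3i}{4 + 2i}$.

Multiply numerator and denominator by conjugate (4 - 2i):
= (-6 + 3i)(4 - 2i) / (4^2 + 2^2)
= (-18 + 24i) / 20
Divide through by 2: (-9 + 12i) / 10
= -9/10 + (6/5)i


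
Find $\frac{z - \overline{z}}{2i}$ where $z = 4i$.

z - conjugate(z) = 2bi
(z - conjugate(z))/(2i) = 2bi/(2i) = b = 4


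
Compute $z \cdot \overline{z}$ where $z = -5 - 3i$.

z * conjugate(z) = |z|^2 = a^2 + b^2
= (-5)^2 + (-3)^2 = 34


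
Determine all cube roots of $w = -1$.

|w| = 1, arg(w) = 180°
Root modulus = 1^(1/3) = 1
Root arguments: θ_k = (180° + 360°k)/3 for k = 0, 1, ..., 2
Roots: 1/2 + (sqrt(3)/2)i, -1, 1/2 - (sqrt(3)/2)i


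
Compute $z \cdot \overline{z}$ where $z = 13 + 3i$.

z * conjugate(z) = |z|^2 = a^2 + b^2
= 13^2 + 3^2 = 178


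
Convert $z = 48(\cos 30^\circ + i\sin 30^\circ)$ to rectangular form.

a = r cos θ = 48 * sqrt(3)/2 = 24*sqrt(3)
b = r sin θ = 48 * 1/2 = 24
z = 24*sqrt(3) + 24i


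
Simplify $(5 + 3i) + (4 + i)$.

(5 + 4) + (3 + 1)i = 9 + 4i


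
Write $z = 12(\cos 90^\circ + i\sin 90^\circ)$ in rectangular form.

a = r cos θ = 12 * 0 = 0
b = r sin θ = 12 * 1 = 12
z = 12i


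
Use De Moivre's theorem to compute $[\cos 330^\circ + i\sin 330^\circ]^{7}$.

By De Moivre: z^n = r^n(cos(nθ) + i sin(nθ))
= 1^7(cos(7*330°) + i sin(7*330°))
= 1(cos 150° + i sin 150°)
= -sqrt(3)/2 + (1/2)i


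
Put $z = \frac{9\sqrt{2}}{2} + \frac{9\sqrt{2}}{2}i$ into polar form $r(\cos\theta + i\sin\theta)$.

r = |z| = sqrt(a^2 + b^2) = sqrt((9*sqrt(2)/2)^2 + (9*sqrt(2)/2)^2) = sqrt(81/2 + 81/2) = sqrt(81) = 9
θ = arctan(b/a) = arctan(6.364/6.364) (quadrant-adjusted) = 45°
z = 9(cos 45° + i sin 45°)


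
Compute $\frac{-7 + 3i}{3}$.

Divisor is real, so divide each part by 3:
= -7/3 + i


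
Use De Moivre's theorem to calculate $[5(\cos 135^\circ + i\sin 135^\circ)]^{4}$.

By De Moivre: z^n = r^n(cos(nθ) + i sin(nθ))
= 5^4(cos(4*135°) + i sin(4*135°))
= 625(cos 180° + i sin 180°)
= -625


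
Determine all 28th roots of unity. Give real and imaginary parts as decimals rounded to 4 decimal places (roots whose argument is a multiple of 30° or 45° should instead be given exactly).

ω_k = e^(2πik/28) = cos(2πk/28) + i sin(2πk/28) for k = 0, 1, ..., 27
Roots: 1, 0.9749 + 0.2225i, 0.9010 + 0.4339i, 0.7818 + 0.6235i, 0.6235 + 0.7818i, 0.4339 + 0.9010i, 0.2225 + 0.9749i, i, -0.2225 + 0.9749i, -0.4339 + 0.9010i, -0.6235 + 0.7818i, -0.7818 + 0.6235i, -0.9010 + 0.4339i, -0.9749 + 0.2225i, -1, -0.9749 - 0.2225i, -0.9010 - 0.4339i, -0.7818 - 0.6235i, -0.6235 - 0.7818i, -0.4339 - 0.9010i, -0.2225 - 0.9749i, -i, 0.2225 - 0.9749i, 0.4339 - 0.9010i, 0.6235 - 0.7818i, 0.7818 - 0.6235i, 0.9010 - 0.4339i, 0.9749 - 0.2225i


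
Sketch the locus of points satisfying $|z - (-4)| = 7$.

|z - z0| = r describes a circle centered at z0 with radius r
Here z0 = -4 and r = 7
Locus: Circle centered at (-4, 0) with radius 7


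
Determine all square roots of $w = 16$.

|w| = 16, arg(w) = 0°
Root modulus = 16^(1/2) = 4
Root arguments: θ_k = (0° + 360°k)/2 for k = 0, 1, ..., 1
Roots: 4, -4


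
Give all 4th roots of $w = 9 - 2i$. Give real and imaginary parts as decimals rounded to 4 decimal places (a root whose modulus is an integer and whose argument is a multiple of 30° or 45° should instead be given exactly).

|w| = sqrt(85) ≈ 9.219544, arg(w) ≈ 347.471192°
Root modulus = sqrt(85)^(1/4) ≈ 1.742518
Root arguments: θ_k = (arg(w) + 360°k)/4 for k = 0, 1, ..., 3
Compute each root as (root modulus)(cos θ_k + i sin θ_k) using full-precision intermediates, then round to 4 decimal places.
Roots: 0.0952 + 1.7399i, -1.7399 + 0.0952i, -0.0952 - 1.7399i, 1.7399 - 0.0952i


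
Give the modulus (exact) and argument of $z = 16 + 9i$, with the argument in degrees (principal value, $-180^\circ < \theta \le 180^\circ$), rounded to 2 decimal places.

|z| = sqrt(16^2 + 9^2) = sqrt(337)
arg(z) = arctan(b/a) = arctan(9/16) (quadrant-adjusted) = 29.36°


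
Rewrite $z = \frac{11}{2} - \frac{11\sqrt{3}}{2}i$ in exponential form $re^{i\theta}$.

r = |z| = sqrt((11/2)^2 + (-11*sqrt(3)/2)^2) = sqrt(121/4 + 363/4) = sqrt(121) = 11
θ = arctan(b/a) = arctan(-9.5263/5.5) (quadrant-adjusted) = -60° = -π/3
z = 11e^(-i*π/3)


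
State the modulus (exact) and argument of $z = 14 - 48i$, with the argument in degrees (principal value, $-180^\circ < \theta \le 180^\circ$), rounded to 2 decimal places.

|z| = sqrt(14^2 + (-48)^2) = 50
arg(z) = arctan(b/a) = arctan(-48/14) (quadrant-adjusted) = -73.74°


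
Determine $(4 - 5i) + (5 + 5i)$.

(4 + 5) + (-5 + 5)i = 9


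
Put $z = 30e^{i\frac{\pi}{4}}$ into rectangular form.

a = r cos θ = 30 * sqrt(2)/2 = 15*sqrt(2)
b = r sin θ = 30 * sqrt(2)/2 = 15*sqrt(2)
z = 15*sqrt(2) + 15*sqrt(2)i


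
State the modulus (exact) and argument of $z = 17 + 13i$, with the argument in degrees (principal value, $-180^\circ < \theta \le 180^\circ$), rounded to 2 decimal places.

|z| = sqrt(17^2 + 13^2) = sqrt(458)
arg(z) = arctan(b/a) = arctan(13/17) (quadrant-adjusted) = 37.41°


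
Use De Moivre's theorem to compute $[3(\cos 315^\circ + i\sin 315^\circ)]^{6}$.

By De Moivre: z^n = r^n(cos(nθ) + i sin(nθ))
= 3^6(cos(6*315°) + i sin(6*315°))
= 729(cos 90° + i sin 90°)
= 729i


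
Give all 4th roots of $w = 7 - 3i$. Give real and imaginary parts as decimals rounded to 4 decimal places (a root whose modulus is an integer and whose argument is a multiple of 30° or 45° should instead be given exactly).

|w| = sqrt(58) ≈ 7.615773, arg(w) ≈ 336.801409°
Root modulus = sqrt(58)^(1/4) ≈ 1.661225
Root arguments: θ_k = (arg(w) + 360°k)/4 for k = 0, 1, ..., 3
Compute each root as (root modulus)(cos θ_k + i sin θ_k) using full-precision intermediates, then round to 4 decimal places.
Roots: 0.1679 + 1.6527i, -1.6527 + 0.1679i, -0.1679 - 1.6527i, 1.6527 - 0.1679i


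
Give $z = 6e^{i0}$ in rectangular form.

a = r cos θ = 6 * 1 = 6
b = r sin θ = 6 * 0 = 0
z = 6


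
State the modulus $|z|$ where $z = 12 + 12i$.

|z| = sqrt(a^2 + b^2) = sqrt(12^2 + 12^2) = sqrt(288) = sqrt(288)


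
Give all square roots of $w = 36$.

|w| = 36, arg(w) = 0°
Root modulus = 36^(1/2) = 6
Root arguments: θ_k = (0° + 360°k)/2 for k = 0, 1, ..., 1
Roots: 6, -6


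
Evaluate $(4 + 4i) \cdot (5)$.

(a1*a2 - b1*b2) + (a1*b2 + b1*a2)i
= (20 - 0) + (0 + 20)i
= 20 + 20i


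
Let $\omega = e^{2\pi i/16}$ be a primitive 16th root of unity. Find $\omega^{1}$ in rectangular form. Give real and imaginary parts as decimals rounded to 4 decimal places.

ω^1 = e^(2πi·1/16) = e^(i·1π/8)
= cos(1π/8) + i sin(1π/8)
= 0.9239 + 0.3827i


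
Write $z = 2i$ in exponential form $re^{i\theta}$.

r = |z| = sqrt((0)^2 + (2)^2) = sqrt(0 + 4) = sqrt(4) = 2
a = 0 and b > 0, so z lies on the positive imaginary axis: θ = 90° = π/2
z = 2e^(i*π/2)


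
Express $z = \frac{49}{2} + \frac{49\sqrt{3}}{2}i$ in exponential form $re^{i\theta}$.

r = |z| = sqrt((49/2)^2 + (49*sqrt(3)/2)^2) = sqrt(2401/4 + 7203/4) = sqrt(2401) = 49
θ = arctan(b/a) = arctan(42.4352/24.5) (quadrant-adjusted) = 60° = π/3
z = 49e^(i*π/3)


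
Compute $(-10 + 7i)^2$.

(a + bi)^2 = a^2 - b^2 + 2abi
= (-10)^2 - 7^2 + 2*(-10)*7i
= 51 - 140i


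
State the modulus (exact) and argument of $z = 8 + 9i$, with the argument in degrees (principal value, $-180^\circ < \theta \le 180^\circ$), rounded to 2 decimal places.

|z| = sqrt(8^2 + 9^2) = sqrt(145)
arg(z) = arctan(b/a) = arctan(9/8) (quadrant-adjusted) = 48.37°


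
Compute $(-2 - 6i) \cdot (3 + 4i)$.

(a1*a2 - b1*b2) + (a1*b2 + b1*a2)i
= (-6 - (-24)) + (-8 + (-18))i
= 18 - 26i


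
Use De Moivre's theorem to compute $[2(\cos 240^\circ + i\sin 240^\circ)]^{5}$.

By De Moivre: z^n = r^n(cos(nθ) + i sin(nθ))
= 2^5(cos(5*240°) + i sin(5*240°))
= 32(cos 120° + i sin 120°)
= -16 + 16*sqrt(3)i


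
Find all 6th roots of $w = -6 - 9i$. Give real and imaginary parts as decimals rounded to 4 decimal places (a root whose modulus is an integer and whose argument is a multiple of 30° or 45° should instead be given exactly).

|w| = sqrt(117) ≈ 10.816654, arg(w) ≈ 236.309932°
Root modulus = sqrt(117)^(1/6) ≈ 1.487130
Root arguments: θ_k = (arg(w) + 360°k)/6 for k = 0, 1, ..., 5
Compute each root as (root modulus)(cos θ_k + i sin θ_k) using full-precision intermediates, then round to 4 decimal places.
Roots: 1.1494 + 0.9436i, -0.2425 + 1.4672i, -1.3919 + 0.5236i, -1.1494 - 0.9436i, 0.2425 - 1.4672i, 1.3919 - 0.5236i


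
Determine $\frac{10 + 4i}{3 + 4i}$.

Multiply numerator and denominator by conjugate (3 - 4i):
= (10 + 4i)(3 - 4i) / (3^2 + 4^2)
= (46 - 28i) / 25
= 46/25 - (28/25)i


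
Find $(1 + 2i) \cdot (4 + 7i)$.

(a1*a2 - b1*b2) + (a1*b2 + b1*a2)i
= (4 - 14) + (7 + 8)i
= -10 + 15i


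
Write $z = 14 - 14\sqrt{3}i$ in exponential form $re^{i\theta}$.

r = |z| = sqrt((14)^2 + (-14*sqrt(3))^2) = sqrt(196 + 588) = sqrt(784) = 28
θ = arctan(b/a) = arctan(-24.2487/14) (quadrant-adjusted) = -60° = -π/3
z = 28e^(-i*π/3)


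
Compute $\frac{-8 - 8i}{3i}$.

Multiply numerator and denominator by conjugate (-3i):
= (-8 - 8i)(-3i) / (0^2 + 3^2)
= (-24 + 24i) / 9
Divide through by 3: (-8 + 8i) / 3
= -8/3 + (8/3)i


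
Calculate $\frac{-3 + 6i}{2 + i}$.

Multiply numerator and denominator by conjugate (2 - i):
= (-3 + 6i)(2 - i) / (2^2 + 1^2)
= (15i) / 5
= 3i


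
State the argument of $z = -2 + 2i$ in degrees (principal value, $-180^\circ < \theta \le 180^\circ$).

θ = arctan(b/a) = arctan(2/-2) (quadrant-adjusted) = 135°


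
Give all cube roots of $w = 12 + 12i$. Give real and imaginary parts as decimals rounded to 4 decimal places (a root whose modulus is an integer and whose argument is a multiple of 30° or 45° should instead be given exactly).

|w| = sqrt(288) ≈ 16.970563, arg(w) = 45°
Root modulus = sqrt(288)^(1/3) ≈ 2.569797
Root arguments: θ_k = (45° + 360°k)/3 for k = 0, 1, ..., 2
Compute each root as (root modulus)(cos θ_k + i sin θ_k) using full-precision intermediates, then round to 4 decimal places.
Roots: 2.4822 + 0.6651i, -1.8171 + 1.8171i, -0.6651 - 2.4822i


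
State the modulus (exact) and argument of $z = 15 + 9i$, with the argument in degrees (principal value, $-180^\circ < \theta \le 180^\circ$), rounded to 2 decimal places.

|z| = sqrt(15^2 + 9^2) = sqrt(306)
arg(z) = arctan(b/a) = arctan(9/15) (quadrant-adjusted) = 30.96°


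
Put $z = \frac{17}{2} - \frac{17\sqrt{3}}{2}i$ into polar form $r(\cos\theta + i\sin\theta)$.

r = |z| = sqrt(a^2 + b^2) = sqrt((17/2)^2 + (-17*sqrt(3)/2)^2) = sqrt(289/4 + 867/4) = sqrt(289) = 17
θ = arctan(b/a) = arctan(-14.7224/8.5) (quadrant-adjusted) = 300°
z = 17(cos 300° + i sin 300°)


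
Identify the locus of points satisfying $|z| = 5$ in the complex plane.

|z| = 5 means sqrt(x^2 + y^2) = 5
This is a circle of radius 5 centered at the origin


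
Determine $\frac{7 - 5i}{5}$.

Divisor is real, so divide each part by 5:
= 7/5 - i


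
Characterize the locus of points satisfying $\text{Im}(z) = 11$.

Im(z) = y where z = x + yi; the equation y = 11 is satisfied by all points with that y-coordinate
Locus: Horizontal line y = 11


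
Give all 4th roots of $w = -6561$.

|w| = 6561, arg(w) = 180°
Root modulus = 6561^(1/4) = 9
Root arguments: θ_k = (180° + 360°k)/4 for k = 0, 1, ..., 3
Roots: 9*sqrt(2)/2 + (9*sqrt(2)/2)i, -9*sqrt(2)/2 + (9*sqrt(2)/2)i, -9*sqrt(2)/2 - (9*sqrt(2)/2)i, 9*sqrt(2)/2 - (9*sqrt(2)/2)i


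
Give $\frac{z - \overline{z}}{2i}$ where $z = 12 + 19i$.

z - conjugate(z) = 2bi
(z - conjugate(z))/(2i) = 2bi/(2i) = b = 19


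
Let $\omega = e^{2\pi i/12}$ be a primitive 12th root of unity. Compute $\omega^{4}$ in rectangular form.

ω^4 = e^(2πi·4/12) = e^(i·2π/3)
= cos(2π/3) + i sin(2π/3)
= -1/2 + (sqrt(3)/2)i


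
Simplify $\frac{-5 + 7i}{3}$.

Divisor is real, so divide each part by 3:
= -5/3 + (7/3)i


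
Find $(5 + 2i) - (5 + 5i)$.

(5 - 5) + (2 - 5)i = -3i


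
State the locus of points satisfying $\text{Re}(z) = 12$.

Re(z) = x where z = x + yi; the equation x = 12 is satisfied by all points with that x-coordinate
Locus: Vertical line x = 12


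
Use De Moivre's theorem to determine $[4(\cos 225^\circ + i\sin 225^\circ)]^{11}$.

By De Moivre: z^n = r^n(cos(nθ) + i sin(nθ))
= 4^11(cos(11*225°) + i sin(11*225°))
= 4194304(cos 315° + i sin 315°)
= 2097152*sqrt(2) - 2097152*sqrt(2)i


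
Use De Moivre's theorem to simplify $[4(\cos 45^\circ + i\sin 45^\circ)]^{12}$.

By De Moivre: z^n = r^n(cos(nθ) + i sin(nθ))
= 4^12(cos(12*45°) + i sin(12*45°))
= 16777216(cos 180° + i sin 180°)
= -16777216


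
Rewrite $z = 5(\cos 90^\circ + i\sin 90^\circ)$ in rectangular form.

a = r cos θ = 5 * 0 = 0
b = r sin θ = 5 * 1 = 5
z = 5i


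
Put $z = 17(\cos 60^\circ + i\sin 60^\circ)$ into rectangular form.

a = r cos θ = 17 * 1/2 = 17/2
b = r sin θ = 17 * sqrt(3)/2 = 17*sqrt(3)/2
z = 17/2 + (17*sqrt(3)/2)i


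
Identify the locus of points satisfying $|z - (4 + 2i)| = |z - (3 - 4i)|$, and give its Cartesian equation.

|z - z1| = |z - z2| means z is equidistant from z1 and z2,
i.e. the perpendicular bisector of the segment from (4, 2) to (3, -4) (midpoint (7/2, -1)).
With z = x + yi, square both sides:
(x - 4)^2 + (y - 2)^2 = (x - 3)^2 + (y - (-4))^2
The x^2 and y^2 terms cancel: -2x + (-12)y = 25 - 20 = 5
Simplify: 2x + 12y = -5
Locus: Perpendicular bisector of the segment from (4, 2) to (3, -4): the line 2x + 12y = -5


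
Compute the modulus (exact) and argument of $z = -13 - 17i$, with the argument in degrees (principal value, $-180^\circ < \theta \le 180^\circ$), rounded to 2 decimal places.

|z| = sqrt((-13)^2 + (-17)^2) = sqrt(458)
arg(z) = arctan(b/a) = arctan(-17/-13) (quadrant-adjusted) = -127.41°


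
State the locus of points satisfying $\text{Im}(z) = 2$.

Im(z) = y where z = x + yi; the equation y = 2 is satisfied by all points with that y-coordinate
Locus: Horizontal line y = 2


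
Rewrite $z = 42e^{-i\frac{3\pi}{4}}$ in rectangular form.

a = r cos θ = 42 * -sqrt(2)/2 = -21*sqrt(2)
b = r sin θ = 42 * -sqrt(2)/2 = -21*sqrt(2)
z = -21*sqrt(2) - 21*sqrt(2)i


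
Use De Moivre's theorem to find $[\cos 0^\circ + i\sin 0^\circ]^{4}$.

By De Moivre: z^n = r^n(cos(nθ) + i sin(nθ))
= 1^4(cos(4*0°) + i sin(4*0°))
= 1(cos 0° + i sin 0°)
= 1


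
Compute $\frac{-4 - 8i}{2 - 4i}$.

Multiply numerator and denominator by conjugate (2 + 4i):
= (-4 - 8i)(2 + 4i) / (2^2 + (-4)^2)
= (24 - 32i) / 20
Divide through by 4: (6 - 8i) / 5
= 6/5 - (8/5)i


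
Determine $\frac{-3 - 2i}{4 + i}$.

Multiply numerator and denominator by conjugate (4 - i):
= (-3 - 2i)(4 - i) / (4^2 + 1^2)
= (-14 - 5i) / 17
= -14/17 - (5/17)i


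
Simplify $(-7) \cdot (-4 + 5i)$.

(a1*a2 - b1*b2) + (a1*b2 + b1*a2)i
= (28 - 0) + (-35 + 0)i
= 28 - 35i


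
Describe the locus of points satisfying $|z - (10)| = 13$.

|z - z0| = r describes a circle centered at z0 with radius r
Here z0 = 10 and r = 13
Locus: Circle centered at (10, 0) with radius 13


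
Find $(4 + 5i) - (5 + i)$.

(4 - 5) + (5 - 1)i = -1 + 4i


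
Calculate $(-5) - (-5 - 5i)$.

(-5 - (-5)) + (0 - (-5))i = 5i


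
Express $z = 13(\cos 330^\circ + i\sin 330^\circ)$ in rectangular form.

a = r cos θ = 13 * sqrt(3)/2 = 13*sqrt(3)/2
b = r sin θ = 13 * -1/2 = -13/2
z = 13*sqrt(3)/2 - (13/2)i


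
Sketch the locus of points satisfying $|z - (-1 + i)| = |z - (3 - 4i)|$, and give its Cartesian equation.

|z - z1| = |z - z2| means z is equidistant from z1 and z2,
i.e. the perpendicular bisector of the segment from (-1, 1) to (3, -4) (midpoint (1, -3/2)).
With z = x + yi, square both sides:
(x - (-1))^2 + (y - 1)^2 = (x - 3)^2 + (y - (-4))^2
The x^2 and y^2 terms cancel: 8x + (-10)y = 25 - 2 = 23
Simplify: 8x - 10y = 23
Locus: Perpendicular bisector of the segment from (-1, 1) to (3, -4): the line 8x - 10y = 23


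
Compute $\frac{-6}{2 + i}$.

Multiply numerator and denominator by conjugate (2 - i):
= (-6)(2 - i) / (2^2 + 1^2)
= (-12 + 6i) / 5
= -12/5 + (6/5)i


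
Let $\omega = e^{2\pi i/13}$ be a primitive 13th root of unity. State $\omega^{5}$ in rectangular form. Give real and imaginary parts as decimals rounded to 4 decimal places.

ω^5 = e^(2πi·5/13) = e^(i·10π/13)
= cos(10π/13) + i sin(10π/13)
= -0.7485 + 0.6631i


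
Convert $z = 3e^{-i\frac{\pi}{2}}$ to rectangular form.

a = r cos θ = 3 * 0 = 0
b = r sin θ = 3 * -1 = -3
z = -3i


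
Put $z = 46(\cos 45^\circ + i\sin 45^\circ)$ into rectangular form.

a = r cos θ = 46 * sqrt(2)/2 = 23*sqrt(2)
b = r sin θ = 46 * sqrt(2)/2 = 23*sqrt(2)
z = 23*sqrt(2) + 23*sqrt(2)i


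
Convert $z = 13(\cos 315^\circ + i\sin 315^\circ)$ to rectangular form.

a = r cos θ = 13 * sqrt(2)/2 = 13*sqrt(2)/2
b = r sin θ = 13 * -sqrt(2)/2 = -13*sqrt(2)/2
z = 13*sqrt(2)/2 - (13*sqrt(2)/2)i


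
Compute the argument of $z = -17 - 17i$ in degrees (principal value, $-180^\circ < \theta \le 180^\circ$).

θ = arctan(b/a) = arctan(-17/-17) (quadrant-adjusted) = -135°


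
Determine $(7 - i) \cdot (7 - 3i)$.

(a1*a2 - b1*b2) + (a1*b2 + b1*a2)i
= (49 - 3) + (-21 + (-7))i
= 46 - 28i


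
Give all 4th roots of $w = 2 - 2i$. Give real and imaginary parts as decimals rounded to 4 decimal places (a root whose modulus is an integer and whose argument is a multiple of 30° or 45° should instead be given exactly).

|w| = sqrt(8) ≈ 2.828427, arg(w) = 315°
Root modulus = sqrt(8)^(1/4) ≈ 1.296840
Root arguments: θ_k = (315° + 360°k)/4 for k = 0, 1, ..., 3
Compute each root as (root modulus)(cos θ_k + i sin θ_k) using full-precision intermediates, then round to 4 decimal places.
Roots: 0.2530 + 1.2719i, -1.2719 + 0.2530i, -0.2530 - 1.2719i, 1.2719 - 0.2530i


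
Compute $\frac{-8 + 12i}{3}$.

Divisor is real, so divide each part by 3:
= -8/3 + 4i


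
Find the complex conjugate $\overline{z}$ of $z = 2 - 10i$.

If z = a + bi, then conjugate(z) = a - bi
conjugate(2 - 10i) = 2 + 10i


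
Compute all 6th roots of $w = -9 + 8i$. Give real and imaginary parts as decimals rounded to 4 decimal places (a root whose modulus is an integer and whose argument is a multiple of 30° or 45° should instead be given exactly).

|w| = sqrt(145) ≈ 12.041595, arg(w) ≈ 138.366461°
Root modulus = sqrt(145)^(1/6) ≈ 1.513959
Root arguments: θ_k = (arg(w) + 360°k)/6 for k = 0, 1, ..., 5
Compute each root as (root modulus)(cos θ_k + i sin θ_k) using full-precision intermediates, then round to 4 decimal places.
Roots: 1.3930 + 0.5930i, 0.1829 + 1.5029i, -1.2101 + 0.9098i, -1.3930 - 0.5930i, -0.1829 - 1.5029i, 1.2101 - 0.9098i


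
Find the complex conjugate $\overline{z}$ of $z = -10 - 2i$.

If z = a + bi, then conjugate(z) = a - bi
conjugate(-10 - 2i) = -10 + 2i


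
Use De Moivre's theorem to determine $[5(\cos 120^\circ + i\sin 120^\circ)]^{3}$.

By De Moivre: z^n = r^n(cos(nθ) + i sin(nθ))
= 5^3(cos(3*120°) + i sin(3*120°))
= 125(cos 0° + i sin 0°)
= 125


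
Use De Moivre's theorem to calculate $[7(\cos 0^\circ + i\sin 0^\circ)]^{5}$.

By De Moivre: z^n = r^n(cos(nθ) + i sin(nθ))
= 7^5(cos(5*0°) + i sin(5*0°))
= 16807(cos 0° + i sin 0°)
= 16807


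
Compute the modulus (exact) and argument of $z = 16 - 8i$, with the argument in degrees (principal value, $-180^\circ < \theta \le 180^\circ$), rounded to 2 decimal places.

|z| = sqrt(16^2 + (-8)^2) = sqrt(320)
arg(z) = arctan(b/a) = arctan(-8/16) (quadrant-adjusted) = -26.57°


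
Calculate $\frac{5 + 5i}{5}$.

Divisor is real, so divide each part by 5:
= 1 + i


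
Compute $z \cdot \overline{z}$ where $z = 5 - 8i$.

z * conjugate(z) = |z|^2 = a^2 + b^2
= 5^2 + (-8)^2 = 89


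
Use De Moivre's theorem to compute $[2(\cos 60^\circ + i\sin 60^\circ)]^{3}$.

By De Moivre: z^n = r^n(cos(nθ) + i sin(nθ))
= 2^3(cos(3*60°) + i sin(3*60°))
= 8(cos 180° + i sin 180°)
= -8


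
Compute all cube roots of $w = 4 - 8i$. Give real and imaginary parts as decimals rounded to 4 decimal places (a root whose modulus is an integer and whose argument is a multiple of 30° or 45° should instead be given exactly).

|w| = sqrt(80) ≈ 8.944272, arg(w) ≈ 296.565051°
Root modulus = sqrt(80)^(1/3) ≈ 2.075782
Root arguments: θ_k = (arg(w) + 360°k)/3 for k = 0, 1, ..., 2
Compute each root as (root modulus)(cos θ_k + i sin θ_k) using full-precision intermediates, then round to 4 decimal places.
Roots: -0.3195 + 2.0510i, -1.6165 - 1.3022i, 1.9360 - 0.7488i


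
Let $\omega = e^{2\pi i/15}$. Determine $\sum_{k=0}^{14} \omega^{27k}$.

Let ζ = ω^27 = e^(2πi·27/15). Since 15 ∤ 27, ζ ≠ 1.
Sum = Σ_{k=0}^{14} ζ^k = (ζ^15 - 1)/(ζ - 1) = (ω^{27·15} - 1)/(ζ - 1) = (1 - 1)/(ζ - 1) = 0


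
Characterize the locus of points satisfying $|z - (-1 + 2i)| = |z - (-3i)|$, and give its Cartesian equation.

|z - z1| = |z - z2| means z is equidistant from z1 and z2,
i.e. the perpendicular bisector of the segment from (-1, 2) to (0, -3) (midpoint (-1/2, -1/2)).
With z = x + yi, square both sides:
(x - (-1))^2 + (y - 2)^2 = (x - 0)^2 + (y - (-3))^2
The x^2 and y^2 terms cancel: 2x + (-10)y = 9 - 5 = 4
Simplify: x - 5y = 2
Locus: Perpendicular bisector of the segment from (-1, 2) to (0, -3): the line x - 5y = 2


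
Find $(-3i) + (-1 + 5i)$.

(0 + (-1)) + (-3 + 5)i = -1 + 2i


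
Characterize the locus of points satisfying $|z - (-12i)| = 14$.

|z - z0| = r describes a circle centered at z0 with radius r
Here z0 = -12i and r = 14
Locus: Circle centered at (0, -12) with radius 14


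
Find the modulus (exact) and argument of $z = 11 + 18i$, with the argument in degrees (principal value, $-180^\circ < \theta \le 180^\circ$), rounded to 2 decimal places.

|z| = sqrt(11^2 + 18^2) = sqrt(445)
arg(z) = arctan(b/a) = arctan(18/11) (quadrant-adjusted) = 58.57°


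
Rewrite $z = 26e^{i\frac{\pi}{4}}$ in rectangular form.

a = r cos θ = 26 * sqrt(2)/2 = 13*sqrt(2)
b = r sin θ = 26 * sqrt(2)/2 = 13*sqrt(2)
z = 13*sqrt(2) + 13*sqrt(2)i


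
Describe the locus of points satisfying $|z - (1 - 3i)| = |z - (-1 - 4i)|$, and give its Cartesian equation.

|z - z1| = |z - z2| means z is equidistant from z1 and z2,
i.e. the perpendicular bisector of the segment from (1, -3) to (-1, -4) (midpoint (0, -7/2)).
With z = x + yi, square both sides:
(x - 1)^2 + (y - (-3))^2 = (x - (-1))^2 + (y - (-4))^2
The x^2 and y^2 terms cancel: -4x + (-2)y = 17 - 10 = 7
Simplify: 4x + 2y = -7
Locus: Perpendicular bisector of the segment from (1, -3) to (-1, -4): the line 4x + 2y = -7
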